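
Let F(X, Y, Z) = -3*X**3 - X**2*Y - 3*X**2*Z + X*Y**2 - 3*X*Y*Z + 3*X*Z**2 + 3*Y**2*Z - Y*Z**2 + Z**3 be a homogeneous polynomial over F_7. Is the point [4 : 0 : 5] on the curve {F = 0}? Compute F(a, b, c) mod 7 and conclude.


F(4,0,5) ≡ 0 (mod 7); P is on the curve.

Evaluate F(4, 0, 5) term-by-term (mod 7).
  -3*X**3 ↦ -3·64·1·1 = -192
  -X**2*Y ↦ -1·16·0·1 = 0
  -3*X**2*Z ↦ -3·16·1·5 = -240
  X*Y**2 ↦ 1·4·0·1 = 0
  -3*X*Y*Z ↦ -3·4·0·5 = 0
  3*X*Z**2 ↦ 3·4·1·25 = 300
  3*Y**2*Z ↦ 3·1·0·5 = 0
  -Y*Z**2 ↦ -1·1·0·25 = 0
  Z**3 ↦ 1·1·1·125 = 125
Sum: F(4, 0, 5) = (-192) + (0) + (-240) + (0) + (0) + (300) + (0) + (0) + (125) = -7.
Reducing mod 7: -7 ≡ 0 (mod 7).
Since F(a, b, c) ≡ 0 (mod 7), P lies on the curve.


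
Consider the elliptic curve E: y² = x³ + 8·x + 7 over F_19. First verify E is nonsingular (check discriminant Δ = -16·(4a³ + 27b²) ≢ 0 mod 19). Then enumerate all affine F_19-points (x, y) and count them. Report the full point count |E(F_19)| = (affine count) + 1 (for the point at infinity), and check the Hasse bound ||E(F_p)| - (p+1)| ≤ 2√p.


Affine points = {(0, 8), (0, 11), (1, 4), (1, 15), (3, 1), (3, 18), (5, 1), (5, 18), (6, 9), (6, 10), (7, 8), (7, 11), (10, 2), (10, 17), (11, 1), (11, 18), (12, 8), (12, 11), (13, 3), (13, 16), (15, 5), (15, 14), (18, 6), (18, 13)}; affine count = 24; |E(F_19)| = 25.

Discriminant check: Δ ∝ 4a³ + 27b² = 4·8³ + 27·7² = 4·512 + 27·49 ≡ 8 (mod 19). Nonzero ⇒ E is nonsingular.
For each x ∈ F_19, compute rhs = x³ + 8·x + 7 mod 19, then count y ∈ F_19 with y² ≡ rhs.
  x = 0: rhs = 7, matching y values: 8, 11 (2 points).
  x = 1: rhs = 16, matching y values: 4, 15 (2 points).
  x = 2: rhs = 12, matching y values: none (0 points).
  x = 3: rhs = 1, matching y values: 1, 18 (2 points).
  x = 4: rhs = 8, matching y values: none (0 points).
  x = 5: rhs = 1, matching y values: 1, 18 (2 points).
  x = 6: rhs = 5, matching y values: 9, 10 (2 points).
  x = 7: rhs = 7, matching y values: 8, 11 (2 points).
  x = 8: rhs = 13, matching y values: none (0 points).
  x = 9: rhs = 10, matching y values: none (0 points).
  x = 10: rhs = 4, matching y values: 2, 17 (2 points).
  x = 11: rhs = 1, matching y values: 1, 18 (2 points).
  x = 12: rhs = 7, matching y values: 8, 11 (2 points).
  x = 13: rhs = 9, matching y values: 3, 16 (2 points).
  x = 14: rhs = 13, matching y values: none (0 points).
  x = 15: rhs = 6, matching y values: 5, 14 (2 points).
  x = 16: rhs = 13, matching y values: none (0 points).
  x = 17: rhs = 2, matching y values: none (0 points).
  x = 18: rhs = 17, matching y values: 6, 13 (2 points).
Total affine count: 24.
Full point count |E(F_19)| = 24 + 1 = 25.
Hasse bound: |25 − (19+1)| = |5| = 5 ≤ 2√19 ≈ 8.7178 ✓.


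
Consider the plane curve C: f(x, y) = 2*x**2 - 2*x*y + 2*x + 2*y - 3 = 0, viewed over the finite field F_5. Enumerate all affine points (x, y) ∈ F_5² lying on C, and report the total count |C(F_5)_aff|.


Affine F_5-points: {(0, 4), (2, 2), (3, 4), (4, 2)}; count = 4.

For each of the 25 pairs (x, y) ∈ F_5², evaluate f(x, y) mod 5. Record the zeros.
  x = 0: [0↦2, 1↦4, 2↦1, 3↦3, 4↦0]  zeros at y ∈ {4}
  x = 1: [0↦1, 1↦1, 2↦1, 3↦1, 4↦1]  zeros at y ∈ ∅
  x = 2: [0↦4, 1↦2, 2↦0, 3↦3, 4↦1]  zeros at y ∈ {2}
  x = 3: [0↦1, 1↦2, 2↦3, 3↦4, 4↦0]  zeros at y ∈ {4}
  x = 4: [0↦2, 1↦1, 2↦0, 3↦4, 4↦3]  zeros at y ∈ {2}
Collecting zeros: affine points = {(0, 4), (2, 2), (3, 4), (4, 2)}.
Total count |C(F_5)_aff| = 4.


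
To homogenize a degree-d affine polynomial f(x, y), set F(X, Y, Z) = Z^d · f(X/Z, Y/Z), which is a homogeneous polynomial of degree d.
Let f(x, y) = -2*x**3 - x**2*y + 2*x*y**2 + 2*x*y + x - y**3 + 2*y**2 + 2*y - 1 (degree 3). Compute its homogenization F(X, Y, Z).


F(X, Y, Z) = -2*X**3 - X**2*Y + 2*X*Y**2 + 2*X*Y*Z + X*Z**2 - Y**3 + 2*Y**2*Z + 2*Y*Z**2 - Z**3

deg(f) = 3.
Substitute x = X/Z, y = Y/Z into f, then multiply by Z^3.
  monomial -2·x^3·y^0 ↦ -2·X^3·Y^0·Z^0.
  monomial -1·x^2·y^1 ↦ -1·X^2·Y^1·Z^0.
  monomial 2·x^1·y^2 ↦ 2·X^1·Y^2·Z^0.
  monomial 2·x^1·y^1 ↦ 2·X^1·Y^1·Z^1.
  monomial 1·x^1·y^0 ↦ 1·X^1·Y^0·Z^2.
  monomial -1·x^0·y^3 ↦ -1·X^0·Y^3·Z^0.
  monomial 2·x^0·y^2 ↦ 2·X^0·Y^2·Z^1.
  monomial 2·x^0·y^1 ↦ 2·X^0·Y^1·Z^2.
  monomial -1·x^0·y^0 ↦ -1·X^0·Y^0·Z^3.
Collecting: F(X, Y, Z) = -2*X**3 - X**2*Y + 2*X*Y**2 + 2*X*Y*Z + X*Z**2 - Y**3 + 2*Y**2*Z + 2*Y*Z**2 - Z**3.


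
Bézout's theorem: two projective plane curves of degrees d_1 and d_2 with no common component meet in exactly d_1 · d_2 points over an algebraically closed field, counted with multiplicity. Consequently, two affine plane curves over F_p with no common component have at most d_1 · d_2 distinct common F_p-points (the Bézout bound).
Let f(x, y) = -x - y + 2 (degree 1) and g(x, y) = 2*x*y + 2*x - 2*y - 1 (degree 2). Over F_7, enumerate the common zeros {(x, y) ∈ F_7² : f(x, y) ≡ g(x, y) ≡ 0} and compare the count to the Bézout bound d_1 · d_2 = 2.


Common zeros: ∅; count = 0; Bézout bound = 2.

deg(f) = 1, deg(g) = 2, so Bézout bound = 2.
Scan x ∈ F_7. For each x, list the y ∈ F_7 with f(x, y) ≡ 0 and those with g(x, y) ≡ 0 (mod 7); the common zeros in that column are the intersection.
  x = 0: f ≡ 0 at y ∈ {2}; g ≡ 0 at y ∈ {3}; common: ∅.
  x = 1: f ≡ 0 at y ∈ {1}; g ≡ 0 at y ∈ ∅; common: ∅.
  x = 2: f ≡ 0 at y ∈ {0}; g ≡ 0 at y ∈ {2}; common: ∅.
  x = 3: f ≡ 0 at y ∈ {6}; g ≡ 0 at y ∈ {4}; common: ∅.
  x = 4: f ≡ 0 at y ∈ {5}; g ≡ 0 at y ∈ {0}; common: ∅.
  x = 5: f ≡ 0 at y ∈ {4}; g ≡ 0 at y ∈ {5}; common: ∅.
  x = 6: f ≡ 0 at y ∈ {3}; g ≡ 0 at y ∈ {1}; common: ∅.
Collecting: common zeros = ∅, so the count is 0.
Comparison with the Bézout bound: 0 ≤ 2 = deg(f)·deg(g), as expected for curves with no common component (the affine F_7-count falls short of the bound because intersections may lie at infinity, over extension fields, or carry multiplicity).


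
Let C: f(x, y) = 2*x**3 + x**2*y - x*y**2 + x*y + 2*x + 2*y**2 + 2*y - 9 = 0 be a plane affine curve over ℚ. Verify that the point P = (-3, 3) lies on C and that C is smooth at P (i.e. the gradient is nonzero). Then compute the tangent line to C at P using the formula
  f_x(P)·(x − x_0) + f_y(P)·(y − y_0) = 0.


Tangent line at P: 32*x + 38*y - 18 = 0.

Step 1: f(-3, 3) = 0, so P lies on C.
Step 2: partial derivatives
  f_x(x, y) = 6*x**2 + 2*x*y - y**2 + y + 2, f_y(x, y) = x**2 - 2*x*y + x + 4*y + 2.
  f_x(P) = 32, f_y(P) = 38 (gradient nonzero, so P is smooth).
Step 3: tangent line at P: 32·(x − -3) + 38·(y − 3) = 0.
Expanding: 32*x + 38*y - 18 = 0.


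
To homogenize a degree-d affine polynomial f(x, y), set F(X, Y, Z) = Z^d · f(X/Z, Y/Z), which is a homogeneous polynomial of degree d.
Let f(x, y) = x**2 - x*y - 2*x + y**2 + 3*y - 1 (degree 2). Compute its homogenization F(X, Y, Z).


F(X, Y, Z) = X**2 - X*Y - 2*X*Z + Y**2 + 3*Y*Z - Z**2

deg(f) = 2.
Substitute x = X/Z, y = Y/Z into f, then multiply by Z^2.
  monomial 1·x^2·y^0 ↦ 1·X^2·Y^0·Z^0.
  monomial -1·x^1·y^1 ↦ -1·X^1·Y^1·Z^0.
  monomial -2·x^1·y^0 ↦ -2·X^1·Y^0·Z^1.
  monomial 1·x^0·y^2 ↦ 1·X^0·Y^2·Z^0.
  monomial 3·x^0·y^1 ↦ 3·X^0·Y^1·Z^1.
  monomial -1·x^0·y^0 ↦ -1·X^0·Y^0·Z^2.
Collecting: F(X, Y, Z) = X**2 - X*Y - 2*X*Z + Y**2 + 3*Y*Z - Z**2.


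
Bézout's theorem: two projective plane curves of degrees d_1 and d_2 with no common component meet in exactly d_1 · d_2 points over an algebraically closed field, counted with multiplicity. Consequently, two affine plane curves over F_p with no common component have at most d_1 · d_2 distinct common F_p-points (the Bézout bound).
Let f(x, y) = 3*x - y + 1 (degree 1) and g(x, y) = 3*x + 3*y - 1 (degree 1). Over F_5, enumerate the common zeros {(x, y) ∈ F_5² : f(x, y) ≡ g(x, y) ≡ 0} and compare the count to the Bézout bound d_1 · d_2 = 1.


Common zeros: {(4, 3)}; count = 1; Bézout bound = 1.

deg(f) = 1, deg(g) = 1, so Bézout bound = 1.
Scan x ∈ F_5. For each x, list the y ∈ F_5 with f(x, y) ≡ 0 and those with g(x, y) ≡ 0 (mod 5); the common zeros in that column are the intersection.
  x = 0: f ≡ 0 at y ∈ {1}; g ≡ 0 at y ∈ {2}; common: ∅.
  x = 1: f ≡ 0 at y ∈ {4}; g ≡ 0 at y ∈ {1}; common: ∅.
  x = 2: f ≡ 0 at y ∈ {2}; g ≡ 0 at y ∈ {0}; common: ∅.
  x = 3: f ≡ 0 at y ∈ {0}; g ≡ 0 at y ∈ {4}; common: ∅.
  x = 4: f ≡ 0 at y ∈ {3}; g ≡ 0 at y ∈ {3}; common: {3}.
Collecting: common zeros = {(4, 3)}, so the count is 1.
Comparison with the Bézout bound: 1 ≤ 1 = deg(f)·deg(g), as expected for curves with no common component (the bound is attained).


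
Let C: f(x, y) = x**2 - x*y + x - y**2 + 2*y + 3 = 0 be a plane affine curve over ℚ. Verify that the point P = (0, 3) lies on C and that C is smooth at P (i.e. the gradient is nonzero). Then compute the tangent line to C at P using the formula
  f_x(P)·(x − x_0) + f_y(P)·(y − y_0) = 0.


Tangent line at P: -2*x - 4*y + 12 = 0.

Step 1: f(0, 3) = 0, so P lies on C.
Step 2: partial derivatives
  f_x(x, y) = 2*x - y + 1, f_y(x, y) = -x - 2*y + 2.
  f_x(P) = -2, f_y(P) = -4 (gradient nonzero, so P is smooth).
Step 3: tangent line at P: -2·(x − 0) + -4·(y − 3) = 0.
Expanding: -2*x - 4*y + 12 = 0.


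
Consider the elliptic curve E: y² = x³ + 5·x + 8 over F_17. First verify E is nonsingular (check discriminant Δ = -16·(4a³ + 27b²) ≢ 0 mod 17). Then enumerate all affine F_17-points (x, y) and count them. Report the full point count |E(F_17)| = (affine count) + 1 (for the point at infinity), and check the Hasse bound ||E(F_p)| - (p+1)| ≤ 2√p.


Affine points = {(0, 5), (0, 12), (2, 3), (2, 14), (3, 4), (3, 13), (6, 4), (6, 13), (8, 4), (8, 13), (9, 0), (10, 2), (10, 15), (11, 0), (13, 3), (13, 14), (14, 0), (16, 6), (16, 11)}; affine count = 19; |E(F_17)| = 20.

Discriminant check: Δ ∝ 4a³ + 27b² = 4·5³ + 27·8² = 4·125 + 27·64 ≡ 1 (mod 17). Nonzero ⇒ E is nonsingular.
For each x ∈ F_17, compute rhs = x³ + 5·x + 8 mod 17, then count y ∈ F_17 with y² ≡ rhs.
  x = 0: rhs = 8, matching y values: 5, 12 (2 points).
  x = 1: rhs = 14, matching y values: none (0 points).
  x = 2: rhs = 9, matching y values: 3, 14 (2 points).
  x = 3: rhs = 16, matching y values: 4, 13 (2 points).
  x = 4: rhs = 7, matching y values: none (0 points).
  x = 5: rhs = 5, matching y values: none (0 points).
  x = 6: rhs = 16, matching y values: 4, 13 (2 points).
  x = 7: rhs = 12, matching y values: none (0 points).
  x = 8: rhs = 16, matching y values: 4, 13 (2 points).
  x = 9: rhs = 0, matching y values: 0 (1 points).
  x = 10: rhs = 4, matching y values: 2, 15 (2 points).
  x = 11: rhs = 0, matching y values: 0 (1 points).
  x = 12: rhs = 11, matching y values: none (0 points).
  x = 13: rhs = 9, matching y values: 3, 14 (2 points).
  x = 14: rhs = 0, matching y values: 0 (1 points).
  x = 15: rhs = 7, matching y values: none (0 points).
  x = 16: rhs = 2, matching y values: 6, 11 (2 points).
Total affine count: 19.
Full point count |E(F_17)| = 19 + 1 = 20.
Hasse bound: |20 − (17+1)| = |2| = 2 ≤ 2√17 ≈ 8.2462 ✓.


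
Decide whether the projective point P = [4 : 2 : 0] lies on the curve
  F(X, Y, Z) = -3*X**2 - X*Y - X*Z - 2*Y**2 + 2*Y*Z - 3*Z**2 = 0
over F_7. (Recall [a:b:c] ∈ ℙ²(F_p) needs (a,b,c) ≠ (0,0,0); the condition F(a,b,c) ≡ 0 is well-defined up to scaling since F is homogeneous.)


F(4,2,0) ≡ 6 (mod 7); P is NOT on the curve.

Evaluate F(4, 2, 0) term-by-term (mod 7).
  -3*X**2 ↦ -3·16·1·1 = -48
  -X*Y ↦ -1·4·2·1 = -8
  -X*Z ↦ -1·4·1·0 = 0
  -2*Y**2 ↦ -2·1·4·1 = -8
  2*Y*Z ↦ 2·1·2·0 = 0
  -3*Z**2 ↦ -3·1·1·0 = 0
Sum: F(4, 2, 0) = (-48) + (-8) + (0) + (-8) + (0) + (0) = -64.
Reducing mod 7: -64 ≡ 6 (mod 7).
Since F(a, b, c) ≡ 6 ≠ 0 (mod 7), P does NOT lie on the curve.


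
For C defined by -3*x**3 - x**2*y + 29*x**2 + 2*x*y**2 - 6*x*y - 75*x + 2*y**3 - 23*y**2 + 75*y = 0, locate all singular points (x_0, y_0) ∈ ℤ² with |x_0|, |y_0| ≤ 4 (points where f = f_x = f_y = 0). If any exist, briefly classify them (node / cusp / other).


Singular points: {(3, 3)}; classification: node.

Compute partial derivatives:
  f_x = -9*x**2 - 2*x*y + 58*x + 2*y**2 - 6*y - 75.
  f_y = -x**2 + 4*x*y - 6*x + 6*y**2 - 46*y + 75.
Scan x_0 ∈ {−4, ..., 4}. For each x_0, f_y(x_0, y) is a polynomial in y; find its integer roots y ∈ {−4, ..., 4}, then test f_x and f at those candidates.
  x = -4: f_y(-4, y) = 6*y**2 - 62*y + 83; no integer root y with |y| ≤ 4.
  x = -3: f_y(-3, y) = 6*y**2 - 58*y + 84; no integer root y with |y| ≤ 4.
  x = -2: f_y(-2, y) = 6*y**2 - 54*y + 83; no integer root y with |y| ≤ 4.
  x = -1: f_y(-1, y) = 6*y**2 - 50*y + 80; no integer root y with |y| ≤ 4.
  x = 0: f_y(0, y) = 6*y**2 - 46*y + 75; no integer root y with |y| ≤ 4.
  x = 1: f_y(1, y) = 6*y**2 - 42*y + 68; no integer root y with |y| ≤ 4.
  x = 2: f_y(2, y) = 6*y**2 - 38*y + 59; no integer root y with |y| ≤ 4.
  x = 3: f_y(3, y) = 6*y**2 - 34*y + 48; vanishes at y ∈ {3}. (3, 3): f_x = 0, f = 0 — SINGULAR.
  x = 4: f_y(4, y) = 6*y**2 - 30*y + 35; no integer root y with |y| ≤ 4.
Only singular point on the grid: (3, 3).
Classify: substitute x = 3 + u, y = 3 + v and expand: f = -3*u**3 - u**2*v - u**2 + 2*u*v**2 + 2*v**3 + v**2.
No constant or linear terms (consistent with a singular point). Quadratic part: -u**2 + v**2. Cubic part: -3*u**3 - u**2*v + 2*u*v**2 + 2*v**3.
The quadratic part v**2 - u**2 = (v − u)(v + u) splits into two distinct linear factors, so there are two distinct tangent lines y − 3 = ±(x − 3) — this is a node (ordinary double point).
Classification: node.


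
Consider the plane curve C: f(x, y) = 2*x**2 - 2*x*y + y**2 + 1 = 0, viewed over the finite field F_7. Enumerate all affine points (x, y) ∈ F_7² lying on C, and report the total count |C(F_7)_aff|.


Affine F_7-points: {(2, 5), (2, 6), (3, 1), (3, 5), (4, 2), (4, 6), (5, 1), (5, 2)}; count = 8.

For each of the 49 pairs (x, y) ∈ F_7², evaluate f(x, y) mod 7. Record the zeros.
  x = 0: [0↦1, 1↦2, 2↦5, 3↦3, 4↦3, 5↦5, 6↦2]  zeros at y ∈ ∅
  x = 1: [0↦3, 1↦2, 2↦3, 3↦6, 4↦4, 5↦4, 6↦6]  zeros at y ∈ ∅
  x = 2: [0↦2, 1↦6, 2↦5, 3↦6, 4↦2, 5↦0, 6↦0]  zeros at y ∈ {5, 6}
  x = 3: [0↦5, 1↦0, 2↦4, 3↦3, 4↦4, 5↦0, 6↦5]  zeros at y ∈ {1, 5}
  x = 4: [0↦5, 1↦5, 2↦0, 3↦4, 4↦3, 5↦4, 6↦0]  zeros at y ∈ {2, 6}
  x = 5: [0↦2, 1↦0, 2↦0, 3↦2, 4↦6, 5↦5, 6↦6]  zeros at y ∈ {1, 2}
  x = 6: [0↦3, 1↦6, 2↦4, 3↦4, 4↦6, 5↦3, 6↦2]  zeros at y ∈ ∅
Collecting zeros: affine points = {(2, 5), (2, 6), (3, 1), (3, 5), (4, 2), (4, 6), (5, 1), (5, 2)}.
Total count |C(F_7)_aff| = 8.


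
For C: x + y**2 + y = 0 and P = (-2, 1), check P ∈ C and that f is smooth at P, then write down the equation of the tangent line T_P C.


Tangent line at P: x + 3*y - 1 = 0.

Step 1: f(-2, 1) = 0, so P lies on C.
Step 2: partial derivatives
  f_x(x, y) = 1, f_y(x, y) = 2*y + 1.
  f_x(P) = 1, f_y(P) = 3 (gradient nonzero, so P is smooth).
Step 3: tangent line at P: 1·(x − -2) + 3·(y − 1) = 0.
Expanding: x + 3*y - 1 = 0.


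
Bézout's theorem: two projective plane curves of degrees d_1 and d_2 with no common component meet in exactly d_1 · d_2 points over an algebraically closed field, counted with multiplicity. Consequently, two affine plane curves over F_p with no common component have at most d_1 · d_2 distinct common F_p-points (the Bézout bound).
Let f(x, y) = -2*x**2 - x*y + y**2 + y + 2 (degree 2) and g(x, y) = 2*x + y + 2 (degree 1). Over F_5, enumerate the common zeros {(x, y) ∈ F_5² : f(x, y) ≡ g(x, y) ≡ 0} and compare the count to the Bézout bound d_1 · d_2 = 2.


Common zeros: {(4, 0)}; count = 1; Bézout bound = 2.

deg(f) = 2, deg(g) = 1, so Bézout bound = 2.
Scan x ∈ F_5. For each x, list the y ∈ F_5 with f(x, y) ≡ 0 and those with g(x, y) ≡ 0 (mod 5); the common zeros in that column are the intersection.
  x = 0: f ≡ 0 at y ∈ ∅; g ≡ 0 at y ∈ {3}; common: ∅.
  x = 1: f ≡ 0 at y ∈ {0}; g ≡ 0 at y ∈ {1}; common: ∅.
  x = 2: f ≡ 0 at y ∈ {3}; g ≡ 0 at y ∈ {4}; common: ∅.
  x = 3: f ≡ 0 at y ∈ ∅; g ≡ 0 at y ∈ {2}; common: ∅.
  x = 4: f ≡ 0 at y ∈ {0, 3}; g ≡ 0 at y ∈ {0}; common: {0}.
Collecting: common zeros = {(4, 0)}, so the count is 1.
Comparison with the Bézout bound: 1 ≤ 2 = deg(f)·deg(g), as expected for curves with no common component (the affine F_5-count falls short of the bound because intersections may lie at infinity, over extension fields, or carry multiplicity).


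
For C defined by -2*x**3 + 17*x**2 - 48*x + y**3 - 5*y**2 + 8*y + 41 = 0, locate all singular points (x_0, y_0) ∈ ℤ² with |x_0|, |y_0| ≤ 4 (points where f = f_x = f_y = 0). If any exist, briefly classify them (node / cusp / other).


Singular points: {(3, 2)}; classification: node.

Compute partial derivatives:
  f_x = -6*x**2 + 34*x - 48.
  f_y = 3*y**2 - 10*y + 8.
Scan x_0 ∈ {−4, ..., 4}. For each x_0, f_y(x_0, y) is a polynomial in y; find its integer roots y ∈ {−4, ..., 4}, then test f_x and f at those candidates.
  x = -4: f_y(-4, y) = 3*y**2 - 10*y + 8; vanishes at y ∈ {2}. (-4, 2): f_x = -280 ≠ 0.
  x = -3: f_y(-3, y) = 3*y**2 - 10*y + 8; vanishes at y ∈ {2}. (-3, 2): f_x = -204 ≠ 0.
  x = -2: f_y(-2, y) = 3*y**2 - 10*y + 8; vanishes at y ∈ {2}. (-2, 2): f_x = -140 ≠ 0.
  x = -1: f_y(-1, y) = 3*y**2 - 10*y + 8; vanishes at y ∈ {2}. (-1, 2): f_x = -88 ≠ 0.
  x = 0: f_y(0, y) = 3*y**2 - 10*y + 8; vanishes at y ∈ {2}. (0, 2): f_x = -48 ≠ 0.
  x = 1: f_y(1, y) = 3*y**2 - 10*y + 8; vanishes at y ∈ {2}. (1, 2): f_x = -20 ≠ 0.
  x = 2: f_y(2, y) = 3*y**2 - 10*y + 8; vanishes at y ∈ {2}. (2, 2): f_x = -4 ≠ 0.
  x = 3: f_y(3, y) = 3*y**2 - 10*y + 8; vanishes at y ∈ {2}. (3, 2): f_x = 0, f = 0 — SINGULAR.
  x = 4: f_y(4, y) = 3*y**2 - 10*y + 8; vanishes at y ∈ {2}. (4, 2): f_x = -8 ≠ 0.
Only singular point on the grid: (3, 2).
Classify: substitute x = 3 + u, y = 2 + v and expand: f = -2*u**3 - u**2 + v**3 + v**2.
No constant or linear terms (consistent with a singular point). Quadratic part: -u**2 + v**2. Cubic part: -2*u**3 + v**3.
The quadratic part v**2 - u**2 = (v − u)(v + u) splits into two distinct linear factors, so there are two distinct tangent lines y − 2 = ±(x − 3) — this is a node (ordinary double point).
Classification: node.


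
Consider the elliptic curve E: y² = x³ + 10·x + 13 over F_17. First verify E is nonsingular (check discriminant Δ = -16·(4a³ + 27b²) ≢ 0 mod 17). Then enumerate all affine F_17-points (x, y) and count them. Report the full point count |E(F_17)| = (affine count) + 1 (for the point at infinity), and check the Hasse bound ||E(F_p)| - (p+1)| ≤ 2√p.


Affine points = {(0, 8), (0, 9), (3, 6), (3, 11), (4, 7), (4, 10), (5, 1), (5, 16), (6, 0), (7, 1), (7, 16), (9, 4), (9, 13), (10, 5), (10, 12), (11, 3), (11, 14), (12, 5), (12, 12), (15, 6), (15, 11), (16, 6), (16, 11)}; affine count = 23; |E(F_17)| = 24.

Discriminant check: Δ ∝ 4a³ + 27b² = 4·10³ + 27·13² = 4·1000 + 27·169 ≡ 12 (mod 17). Nonzero ⇒ E is nonsingular.
For each x ∈ F_17, compute rhs = x³ + 10·x + 13 mod 17, then count y ∈ F_17 with y² ≡ rhs.
  x = 0: rhs = 13, matching y values: 8, 9 (2 points).
  x = 1: rhs = 7, matching y values: none (0 points).
  x = 2: rhs = 7, matching y values: none (0 points).
  x = 3: rhs = 2, matching y values: 6, 11 (2 points).
  x = 4: rhs = 15, matching y values: 7, 10 (2 points).
  x = 5: rhs = 1, matching y values: 1, 16 (2 points).
  x = 6: rhs = 0, matching y values: 0 (1 points).
  x = 7: rhs = 1, matching y values: 1, 16 (2 points).
  x = 8: rhs = 10, matching y values: none (0 points).
  x = 9: rhs = 16, matching y values: 4, 13 (2 points).
  x = 10: rhs = 8, matching y values: 5, 12 (2 points).
  x = 11: rhs = 9, matching y values: 3, 14 (2 points).
  x = 12: rhs = 8, matching y values: 5, 12 (2 points).
  x = 13: rhs = 11, matching y values: none (0 points).
  x = 14: rhs = 7, matching y values: none (0 points).
  x = 15: rhs = 2, matching y values: 6, 11 (2 points).
  x = 16: rhs = 2, matching y values: 6, 11 (2 points).
Total affine count: 23.
Full point count |E(F_17)| = 23 + 1 = 24.
Hasse bound: |24 − (17+1)| = |6| = 6 ≤ 2√17 ≈ 8.2462 ✓.


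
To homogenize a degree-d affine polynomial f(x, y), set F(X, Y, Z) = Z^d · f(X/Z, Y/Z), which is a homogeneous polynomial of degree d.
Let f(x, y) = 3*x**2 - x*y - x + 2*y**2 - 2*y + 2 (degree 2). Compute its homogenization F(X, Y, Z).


F(X, Y, Z) = 3*X**2 - X*Y - X*Z + 2*Y**2 - 2*Y*Z + 2*Z**2

deg(f) = 2.
Substitute x = X/Z, y = Y/Z into f, then multiply by Z^2.
  monomial 3·x^2·y^0 ↦ 3·X^2·Y^0·Z^0.
  monomial -1·x^1·y^1 ↦ -1·X^1·Y^1·Z^0.
  monomial -1·x^1·y^0 ↦ -1·X^1·Y^0·Z^1.
  monomial 2·x^0·y^2 ↦ 2·X^0·Y^2·Z^0.
  monomial -2·x^0·y^1 ↦ -2·X^0·Y^1·Z^1.
  monomial 2·x^0·y^0 ↦ 2·X^0·Y^0·Z^2.
Collecting: F(X, Y, Z) = 3*X**2 - X*Y - X*Z + 2*Y**2 - 2*Y*Z + 2*Z**2.


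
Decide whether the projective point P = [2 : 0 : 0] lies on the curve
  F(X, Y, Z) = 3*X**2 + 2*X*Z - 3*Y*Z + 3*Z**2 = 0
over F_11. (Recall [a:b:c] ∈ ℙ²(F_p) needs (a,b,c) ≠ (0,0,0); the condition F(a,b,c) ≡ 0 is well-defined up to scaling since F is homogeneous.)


F(2,0,0) ≡ 1 (mod 11); P is NOT on the curve.

Evaluate F(2, 0, 0) term-by-term (mod 11).
  3*X**2 ↦ 3·4·1·1 = 12
  2*X*Z ↦ 2·2·1·0 = 0
  -3*Y*Z ↦ -3·1·0·0 = 0
  3*Z**2 ↦ 3·1·1·0 = 0
Sum: F(2, 0, 0) = (12) + (0) + (0) + (0) = 12.
Reducing mod 11: 12 ≡ 1 (mod 11).
Since F(a, b, c) ≡ 1 ≠ 0 (mod 11), P does NOT lie on the curve.


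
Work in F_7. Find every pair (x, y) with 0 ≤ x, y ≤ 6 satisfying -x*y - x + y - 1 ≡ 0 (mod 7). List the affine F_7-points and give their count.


Affine F_7-points: {(0, 1), (2, 4), (3, 5), (4, 3), (5, 2), (6, 0)}; count = 6.

For each of the 49 pairs (x, y) ∈ F_7², evaluate f(x, y) mod 7. Record the zeros.
  x = 0: [0↦6, 1↦0, 2↦1, 3↦2, 4↦3, 5↦4, 6↦5]  zeros at y ∈ {1}
  x = 1: [0↦5, 1↦5, 2↦5, 3↦5, 4↦5, 5↦5, 6↦5]  zeros at y ∈ ∅
  x = 2: [0↦4, 1↦3, 2↦2, 3↦1, 4↦0, 5↦6, 6↦5]  zeros at y ∈ {4}
  x = 3: [0↦3, 1↦1, 2↦6, 3↦4, 4↦2, 5↦0, 6↦5]  zeros at y ∈ {5}
  x = 4: [0↦2, 1↦6, 2↦3, 3↦0, 4↦4, 5↦1, 6↦5]  zeros at y ∈ {3}
  x = 5: [0↦1, 1↦4, 2↦0, 3↦3, 4↦6, 5↦2, 6↦5]  zeros at y ∈ {2}
  x = 6: [0↦0, 1↦2, 2↦4, 3↦6, 4↦1, 5↦3, 6↦5]  zeros at y ∈ {0}
Collecting zeros: affine points = {(0, 1), (2, 4), (3, 5), (4, 3), (5, 2), (6, 0)}.
Total count |C(F_7)_aff| = 6.


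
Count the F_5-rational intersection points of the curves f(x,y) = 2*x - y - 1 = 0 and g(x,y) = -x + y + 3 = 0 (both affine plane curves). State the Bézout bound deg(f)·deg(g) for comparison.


Common zeros: {(3, 0)}; count = 1; Bézout bound = 1.

deg(f) = 1, deg(g) = 1, so Bézout bound = 1.
Scan x ∈ F_5. For each x, list the y ∈ F_5 with f(x, y) ≡ 0 and those with g(x, y) ≡ 0 (mod 5); the common zeros in that column are the intersection.
  x = 0: f ≡ 0 at y ∈ {4}; g ≡ 0 at y ∈ {2}; common: ∅.
  x = 1: f ≡ 0 at y ∈ {1}; g ≡ 0 at y ∈ {3}; common: ∅.
  x = 2: f ≡ 0 at y ∈ {3}; g ≡ 0 at y ∈ {4}; common: ∅.
  x = 3: f ≡ 0 at y ∈ {0}; g ≡ 0 at y ∈ {0}; common: {0}.
  x = 4: f ≡ 0 at y ∈ {2}; g ≡ 0 at y ∈ {1}; common: ∅.
Collecting: common zeros = {(3, 0)}, so the count is 1.
Comparison with the Bézout bound: 1 ≤ 1 = deg(f)·deg(g), as expected for curves with no common component (the bound is attained).


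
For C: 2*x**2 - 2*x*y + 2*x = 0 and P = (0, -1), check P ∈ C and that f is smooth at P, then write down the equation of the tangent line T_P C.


Tangent line at P: 4*x = 0.

Step 1: f(0, -1) = 0, so P lies on C.
Step 2: partial derivatives
  f_x(x, y) = 4*x - 2*y + 2, f_y(x, y) = -2*x.
  f_x(P) = 4, f_y(P) = 0 (gradient nonzero, so P is smooth).
Step 3: tangent line at P: 4·(x − 0) + 0·(y − -1) = 0.
Expanding: 4*x = 0.


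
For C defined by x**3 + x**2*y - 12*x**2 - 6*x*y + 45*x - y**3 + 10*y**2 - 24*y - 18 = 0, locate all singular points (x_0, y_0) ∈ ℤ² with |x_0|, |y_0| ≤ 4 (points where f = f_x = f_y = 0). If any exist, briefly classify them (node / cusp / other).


Singular points: {(3, 3)}; classification: cusp.

Compute partial derivatives:
  f_x = 3*x**2 + 2*x*y - 24*x - 6*y + 45.
  f_y = x**2 - 6*x - 3*y**2 + 20*y - 24.
Scan x_0 ∈ {−4, ..., 4}. For each x_0, f_y(x_0, y) is a polynomial in y; find its integer roots y ∈ {−4, ..., 4}, then test f_x and f at those candidates.
  x = -4: f_y(-4, y) = -3*y**2 + 20*y + 16; no integer root y with |y| ≤ 4.
  x = -3: f_y(-3, y) = -3*y**2 + 20*y + 3; no integer root y with |y| ≤ 4.
  x = -2: f_y(-2, y) = -3*y**2 + 20*y - 8; no integer root y with |y| ≤ 4.
  x = -1: f_y(-1, y) = -3*y**2 + 20*y - 17; vanishes at y ∈ {1}. (-1, 1): f_x = 64 ≠ 0.
  x = 0: f_y(0, y) = -3*y**2 + 20*y - 24; no integer root y with |y| ≤ 4.
  x = 1: f_y(1, y) = -3*y**2 + 20*y - 29; no integer root y with |y| ≤ 4.
  x = 2: f_y(2, y) = -3*y**2 + 20*y - 32; vanishes at y ∈ {4}. (2, 4): f_x = 1 ≠ 0.
  x = 3: f_y(3, y) = -3*y**2 + 20*y - 33; vanishes at y ∈ {3}. (3, 3): f_x = 0, f = 0 — SINGULAR.
  x = 4: f_y(4, y) = -3*y**2 + 20*y - 32; vanishes at y ∈ {4}. (4, 4): f_x = 5 ≠ 0.
Only singular point on the grid: (3, 3).
Classify: substitute x = 3 + u, y = 3 + v and expand: f = u**3 + u**2*v - v**3 + v**2.
No constant or linear terms (consistent with a singular point). Quadratic part: v**2. Cubic part: u**3 + u**2*v - v**3.
The quadratic part v**2 is a perfect square, so there is a single (double) tangent line v = 0, i.e. y = 3. Restricting the cubic part to that line (v = 0) leaves u**3 ≠ 0, so f is not divisible by v and the branch is v² ≈ -u**3 to lowest order — this is a cusp.
Classification: cusp.


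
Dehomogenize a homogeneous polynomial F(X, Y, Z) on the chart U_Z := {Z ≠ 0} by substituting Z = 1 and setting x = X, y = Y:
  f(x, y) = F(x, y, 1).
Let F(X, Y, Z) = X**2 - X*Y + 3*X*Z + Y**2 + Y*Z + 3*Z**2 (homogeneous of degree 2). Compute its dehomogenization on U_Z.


f(x, y) = x**2 - x*y + 3*x + y**2 + y + 3

On U_Z we set Z = 1. Each monomial c·X^i·Y^j·Z^k in F becomes c·x^i·y^j·1^k = c·x^i·y^j.
Substituting Z = 1: F(X, Y, 1) = x**2 - x*y + 3*x + y**2 + y + 3.
Note: deg(f) ≤ deg(F) = 2; strict inequality happens when F is divisible by Z (lost terms).


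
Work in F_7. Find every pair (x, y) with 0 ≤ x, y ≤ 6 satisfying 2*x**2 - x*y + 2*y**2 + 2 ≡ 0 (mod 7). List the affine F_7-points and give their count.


Affine F_7-points: {(1, 5), (1, 6), (2, 2), (2, 6), (5, 1), (5, 5), (6, 1), (6, 2)}; count = 8.

For each of the 49 pairs (x, y) ∈ F_7², evaluate f(x, y) mod 7. Record the zeros.
  x = 0: [0↦2, 1↦4, 2↦3, 3↦6, 4↦6, 5↦3, 6↦4]  zeros at y ∈ ∅
  x = 1: [0↦4, 1↦5, 2↦3, 3↦5, 4↦4, 5↦0, 6↦0]  zeros at y ∈ {5, 6}
  x = 2: [0↦3, 1↦3, 2↦0, 3↦1, 4↦6, 5↦1, 6↦0]  zeros at y ∈ {2, 6}
  x = 3: [0↦6, 1↦5, 2↦1, 3↦1, 4↦5, 5↦6, 6↦4]  zeros at y ∈ ∅
  x = 4: [0↦6, 1↦4, 2↦6, 3↦5, 4↦1, 5↦1, 6↦5]  zeros at y ∈ ∅
  x = 5: [0↦3, 1↦0, 2↦1, 3↦6, 4↦1, 5↦0, 6↦3]  zeros at y ∈ {1, 5}
  x = 6: [0↦4, 1↦0, 2↦0, 3↦4, 4↦5, 5↦3, 6↦5]  zeros at y ∈ {1, 2}
Collecting zeros: affine points = {(1, 5), (1, 6), (2, 2), (2, 6), (5, 1), (5, 5), (6, 1), (6, 2)}.
Total count |C(F_7)_aff| = 8.


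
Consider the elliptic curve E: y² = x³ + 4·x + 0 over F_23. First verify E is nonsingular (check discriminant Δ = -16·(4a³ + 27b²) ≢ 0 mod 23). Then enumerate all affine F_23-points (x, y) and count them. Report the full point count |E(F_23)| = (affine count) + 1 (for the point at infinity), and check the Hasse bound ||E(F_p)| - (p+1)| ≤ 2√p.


Affine points = {(0, 0), (2, 4), (2, 19), (3, 4), (3, 19), (7, 7), (7, 16), (9, 11), (9, 12), (11, 8), (11, 15), (13, 8), (13, 15), (15, 10), (15, 13), (17, 6), (17, 17), (18, 4), (18, 19), (19, 9), (19, 14), (22, 8), (22, 15)}; affine count = 23; |E(F_23)| = 24.

Discriminant check: Δ ∝ 4a³ + 27b² = 4·4³ + 27·0² = 4·64 + 27·0 ≡ 3 (mod 23). Nonzero ⇒ E is nonsingular.
For each x ∈ F_23, compute rhs = x³ + 4·x + 0 mod 23, then count y ∈ F_23 with y² ≡ rhs.
  x = 0: rhs = 0, matching y values: 0 (1 points).
  x = 1: rhs = 5, matching y values: none (0 points).
  x = 2: rhs = 16, matching y values: 4, 19 (2 points).
  x = 3: rhs = 16, matching y values: 4, 19 (2 points).
  x = 4: rhs = 11, matching y values: none (0 points).
  x = 5: rhs = 7, matching y values: none (0 points).
  x = 6: rhs = 10, matching y values: none (0 points).
  x = 7: rhs = 3, matching y values: 7, 16 (2 points).
  x = 8: rhs = 15, matching y values: none (0 points).
  x = 9: rhs = 6, matching y values: 11, 12 (2 points).
  x = 10: rhs = 5, matching y values: none (0 points).
  x = 11: rhs = 18, matching y values: 8, 15 (2 points).
  x = 12: rhs = 5, matching y values: none (0 points).
  x = 13: rhs = 18, matching y values: 8, 15 (2 points).
  x = 14: rhs = 17, matching y values: none (0 points).
  x = 15: rhs = 8, matching y values: 10, 13 (2 points).
  x = 16: rhs = 20, matching y values: none (0 points).
  x = 17: rhs = 13, matching y values: 6, 17 (2 points).
  x = 18: rhs = 16, matching y values: 4, 19 (2 points).
  x = 19: rhs = 12, matching y values: 9, 14 (2 points).
  x = 20: rhs = 7, matching y values: none (0 points).
  x = 21: rhs = 7, matching y values: none (0 points).
  x = 22: rhs = 18, matching y values: 8, 15 (2 points).
Total affine count: 23.
Full point count |E(F_23)| = 23 + 1 = 24.
Hasse bound: |24 − (23+1)| = |0| = 0 ≤ 2√23 ≈ 9.5917 ✓.


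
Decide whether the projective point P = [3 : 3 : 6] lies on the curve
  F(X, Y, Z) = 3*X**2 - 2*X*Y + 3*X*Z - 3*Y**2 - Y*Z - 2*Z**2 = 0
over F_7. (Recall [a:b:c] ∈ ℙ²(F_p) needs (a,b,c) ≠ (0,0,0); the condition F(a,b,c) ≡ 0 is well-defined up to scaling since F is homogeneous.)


F(3,3,6) ≡ 2 (mod 7); P is NOT on the curve.

Evaluate F(3, 3, 6) term-by-term (mod 7).
  3*X**2 ↦ 3·9·1·1 = 27
  -2*X*Y ↦ -2·3·3·1 = -18
  3*X*Z ↦ 3·3·1·6 = 54
  -3*Y**2 ↦ -3·1·9·1 = -27
  -Y*Z ↦ -1·1·3·6 = -18
  -2*Z**2 ↦ -2·1·1·36 = -72
Sum: F(3, 3, 6) = (27) + (-18) + (54) + (-27) + (-18) + (-72) = -54.
Reducing mod 7: -54 ≡ 2 (mod 7).
Since F(a, b, c) ≡ 2 ≠ 0 (mod 7), P does NOT lie on the curve.


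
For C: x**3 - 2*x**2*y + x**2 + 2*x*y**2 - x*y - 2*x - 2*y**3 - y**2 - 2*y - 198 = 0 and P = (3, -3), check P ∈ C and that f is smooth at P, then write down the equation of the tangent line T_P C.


Tangent line at P: 88*x - 107*y - 585 = 0.

Step 1: f(3, -3) = 0, so P lies on C.
Step 2: partial derivatives
  f_x(x, y) = 3*x**2 - 4*x*y + 2*x + 2*y**2 - y - 2, f_y(x, y) = -2*x**2 + 4*x*y - x - 6*y**2 - 2*y - 2.
  f_x(P) = 88, f_y(P) = -107 (gradient nonzero, so P is smooth).
Step 3: tangent line at P: 88·(x − 3) + -107·(y − -3) = 0.
Expanding: 88*x - 107*y - 585 = 0.


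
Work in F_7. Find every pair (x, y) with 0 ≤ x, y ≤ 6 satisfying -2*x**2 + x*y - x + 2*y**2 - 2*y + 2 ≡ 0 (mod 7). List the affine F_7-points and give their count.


Affine F_7-points: {(0, 3), (0, 5), (1, 1), (1, 3), (2, 2), (2, 5), (6, 1), (6, 4)}; count = 8.

For each of the 49 pairs (x, y) ∈ F_7², evaluate f(x, y) mod 7. Record the zeros.
  x = 0: [0↦2, 1↦2, 2↦6, 3↦0, 4↦5, 5↦0, 6↦6]  zeros at y ∈ {3, 5}
  x = 1: [0↦6, 1↦0, 2↦5, 3↦0, 4↦6, 5↦2, 6↦2]  zeros at y ∈ {1, 3}
  x = 2: [0↦6, 1↦1, 2↦0, 3↦3, 4↦3, 5↦0, 6↦1]  zeros at y ∈ {2, 5}
  x = 3: [0↦2, 1↦5, 2↦5, 3↦2, 4↦3, 5↦1, 6↦3]  zeros at y ∈ ∅
  x = 4: [0↦1, 1↦5, 2↦6, 3↦4, 4↦6, 5↦5, 6↦1]  zeros at y ∈ ∅
  x = 5: [0↦3, 1↦1, 2↦3, 3↦2, 4↦5, 5↦5, 6↦2]  zeros at y ∈ ∅
  x = 6: [0↦1, 1↦0, 2↦3, 3↦3, 4↦0, 5↦1, 6↦6]  zeros at y ∈ {1, 4}
Collecting zeros: affine points = {(0, 3), (0, 5), (1, 1), (1, 3), (2, 2), (2, 5), (6, 1), (6, 4)}.
Total count |C(F_7)_aff| = 8.


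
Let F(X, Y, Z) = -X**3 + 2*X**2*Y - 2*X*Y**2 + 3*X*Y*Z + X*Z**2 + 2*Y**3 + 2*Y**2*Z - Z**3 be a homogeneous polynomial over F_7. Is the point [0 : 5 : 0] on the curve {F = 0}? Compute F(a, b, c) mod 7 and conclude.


F(0,5,0) ≡ 5 (mod 7); P is NOT on the curve.

Evaluate F(0, 5, 0) term-by-term (mod 7).
  -X**3 ↦ -1·0·1·1 = 0
  2*X**2*Y ↦ 2·0·5·1 = 0
  -2*X*Y**2 ↦ -2·0·25·1 = 0
  3*X*Y*Z ↦ 3·0·5·0 = 0
  X*Z**2 ↦ 1·0·1·0 = 0
  2*Y**3 ↦ 2·1·125·1 = 250
  2*Y**2*Z ↦ 2·1·25·0 = 0
  -Z**3 ↦ -1·1·1·0 = 0
Sum: F(0, 5, 0) = (0) + (0) + (0) + (0) + (0) + (250) + (0) + (0) = 250.
Reducing mod 7: 250 ≡ 5 (mod 7).
Since F(a, b, c) ≡ 5 ≠ 0 (mod 7), P does NOT lie on the curve.


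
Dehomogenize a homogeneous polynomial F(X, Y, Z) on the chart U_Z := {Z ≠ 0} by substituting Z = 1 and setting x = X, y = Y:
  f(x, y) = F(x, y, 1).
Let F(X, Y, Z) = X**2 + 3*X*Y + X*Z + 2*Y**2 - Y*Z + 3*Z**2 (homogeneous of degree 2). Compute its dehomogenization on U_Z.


f(x, y) = x**2 + 3*x*y + x + 2*y**2 - y + 3

On U_Z we set Z = 1. Each monomial c·X^i·Y^j·Z^k in F becomes c·x^i·y^j·1^k = c·x^i·y^j.
Substituting Z = 1: F(X, Y, 1) = x**2 + 3*x*y + x + 2*y**2 - y + 3.
Note: deg(f) ≤ deg(F) = 2; strict inequality happens when F is divisible by Z (lost terms).


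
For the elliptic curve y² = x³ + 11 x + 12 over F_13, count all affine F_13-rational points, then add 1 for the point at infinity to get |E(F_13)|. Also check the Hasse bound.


Affine points = {(0, 5), (0, 8), (2, 4), (2, 9), (4, 4), (4, 9), (5, 6), (5, 7), (7, 4), (7, 9), (8, 1), (8, 12), (10, 2), (10, 11), (12, 0)}; affine count = 15; |E(F_13)| = 16.

Discriminant check: Δ ∝ 4a³ + 27b² = 4·11³ + 27·12² = 4·1331 + 27·144 ≡ 8 (mod 13). Nonzero ⇒ E is nonsingular.
For each x ∈ F_13, compute rhs = x³ + 11·x + 12 mod 13, then count y ∈ F_13 with y² ≡ rhs.
  x = 0: rhs = 12, matching y values: 5, 8 (2 points).
  x = 1: rhs = 11, matching y values: none (0 points).
  x = 2: rhs = 3, matching y values: 4, 9 (2 points).
  x = 3: rhs = 7, matching y values: none (0 points).
  x = 4: rhs = 3, matching y values: 4, 9 (2 points).
  x = 5: rhs = 10, matching y values: 6, 7 (2 points).
  x = 6: rhs = 8, matching y values: none (0 points).
  x = 7: rhs = 3, matching y values: 4, 9 (2 points).
  x = 8: rhs = 1, matching y values: 1, 12 (2 points).
  x = 9: rhs = 8, matching y values: none (0 points).
  x = 10: rhs = 4, matching y values: 2, 11 (2 points).
  x = 11: rhs = 8, matching y values: none (0 points).
  x = 12: rhs = 0, matching y values: 0 (1 points).
Total affine count: 15.
Full point count |E(F_13)| = 15 + 1 = 16.
Hasse bound: |16 − (13+1)| = |2| = 2 ≤ 2√13 ≈ 7.2111 ✓.


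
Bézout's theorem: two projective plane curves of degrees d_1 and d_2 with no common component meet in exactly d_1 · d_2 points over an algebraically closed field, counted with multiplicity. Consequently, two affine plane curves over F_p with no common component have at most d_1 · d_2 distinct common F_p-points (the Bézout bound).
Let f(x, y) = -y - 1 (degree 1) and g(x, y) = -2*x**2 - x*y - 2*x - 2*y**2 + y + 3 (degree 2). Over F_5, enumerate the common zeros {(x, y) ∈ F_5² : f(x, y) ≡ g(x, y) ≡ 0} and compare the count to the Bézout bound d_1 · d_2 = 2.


Common zeros: {(0, 4), (2, 4)}; count = 2; Bézout bound = 2.

deg(f) = 1, deg(g) = 2, so Bézout bound = 2.
Scan x ∈ F_5. For each x, list the y ∈ F_5 with f(x, y) ≡ 0 and those with g(x, y) ≡ 0 (mod 5); the common zeros in that column are the intersection.
  x = 0: f ≡ 0 at y ∈ {4}; g ≡ 0 at y ∈ {4}; common: {4}.
  x = 1: f ≡ 0 at y ∈ {4}; g ≡ 0 at y ∈ ∅; common: ∅.
  x = 2: f ≡ 0 at y ∈ {4}; g ≡ 0 at y ∈ {3, 4}; common: {4}.
  x = 3: f ≡ 0 at y ∈ {4}; g ≡ 0 at y ∈ {1, 3}; common: ∅.
  x = 4: f ≡ 0 at y ∈ {4}; g ≡ 0 at y ∈ ∅; common: ∅.
Collecting: common zeros = {(0, 4), (2, 4)}, so the count is 2.
Comparison with the Bézout bound: 2 ≤ 2 = deg(f)·deg(g), as expected for curves with no common component (the bound is attained).


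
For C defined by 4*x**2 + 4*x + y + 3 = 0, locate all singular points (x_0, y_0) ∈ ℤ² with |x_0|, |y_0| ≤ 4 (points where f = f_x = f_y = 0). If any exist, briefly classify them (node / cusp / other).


No singular points in the scanned grid; C is smooth there.

Compute partial derivatives:
  f_x = 8*x + 4.
  f_y = 1.
f_y = 1 is a nonzero constant, so f_y never vanishes: no point (x, y) can satisfy f = f_x = f_y = 0. In particular no (x, y) ∈ {−4, ..., 4}² is singular; the curve is smooth.


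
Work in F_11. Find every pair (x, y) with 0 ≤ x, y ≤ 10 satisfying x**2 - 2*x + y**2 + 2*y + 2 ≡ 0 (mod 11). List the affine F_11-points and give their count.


Affine F_11-points: {(1, 10)}; count = 1.

For each of the 121 pairs (x, y) ∈ F_11², evaluate f(x, y) mod 11. Record the zeros.
  x = 0: [0↦2, 1↦5, 2↦10, 3↦6, 4↦4, 5↦4, 6↦6, 7↦10, 8↦5, 9↦2, 10↦1]  zeros at y ∈ ∅
  x = 1: [0↦1, 1↦4, 2↦9, 3↦5, 4↦3, 5↦3, 6↦5, 7↦9, 8↦4, 9↦1, 10↦0]  zeros at y ∈ {10}
  x = 2: [0↦2, 1↦5, 2↦10, 3↦6, 4↦4, 5↦4, 6↦6, 7↦10, 8↦5, 9↦2, 10↦1]  zeros at y ∈ ∅
  x = 3: [0↦5, 1↦8, 2↦2, 3↦9, 4↦7, 5↦7, 6↦9, 7↦2, 8↦8, 9↦5, 10↦4]  zeros at y ∈ ∅
  x = 4: [0↦10, 1↦2, 2↦7, 3↦3, 4↦1, 5↦1, 6↦3, 7↦7, 8↦2, 9↦10, 10↦9]  zeros at y ∈ ∅
  x = 5: [0↦6, 1↦9, 2↦3, 3↦10, 4↦8, 5↦8, 6↦10, 7↦3, 8↦9, 9↦6, 10↦5]  zeros at y ∈ ∅
  x = 6: [0↦4, 1↦7, 2↦1, 3↦8, 4↦6, 5↦6, 6↦8, 7↦1, 8↦7, 9↦4, 10↦3]  zeros at y ∈ ∅
  x = 7: [0↦4, 1↦7, 2↦1, 3↦8, 4↦6, 5↦6, 6↦8, 7↦1, 8↦7, 9↦4, 10↦3]  zeros at y ∈ ∅
  x = 8: [0↦6, 1↦9, 2↦3, 3↦10, 4↦8, 5↦8, 6↦10, 7↦3, 8↦9, 9↦6, 10↦5]  zeros at y ∈ ∅
  x = 9: [0↦10, 1↦2, 2↦7, 3↦3, 4↦1, 5↦1, 6↦3, 7↦7, 8↦2, 9↦10, 10↦9]  zeros at y ∈ ∅
  x = 10: [0↦5, 1↦8, 2↦2, 3↦9, 4↦7, 5↦7, 6↦9, 7↦2, 8↦8, 9↦5, 10↦4]  zeros at y ∈ ∅
Collecting zeros: affine points = {(1, 10)}.
Total count |C(F_11)_aff| = 1.


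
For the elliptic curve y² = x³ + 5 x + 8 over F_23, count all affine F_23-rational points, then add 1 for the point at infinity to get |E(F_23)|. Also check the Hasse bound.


Affine points = {(0, 10), (0, 13), (2, 7), (2, 16), (3, 2), (3, 21), (4, 0), (6, 1), (6, 22), (7, 8), (7, 15), (8, 10), (8, 13), (9, 0), (10, 0), (12, 5), (12, 18), (13, 4), (13, 19), (14, 4), (14, 19), (15, 10), (15, 13), (19, 4), (19, 19), (20, 9), (20, 14), (21, 6), (21, 17), (22, 5), (22, 18)}; affine count = 31; |E(F_23)| = 32.

Discriminant check: Δ ∝ 4a³ + 27b² = 4·5³ + 27·8² = 4·125 + 27·64 ≡ 20 (mod 23). Nonzero ⇒ E is nonsingular.
For each x ∈ F_23, compute rhs = x³ + 5·x + 8 mod 23, then count y ∈ F_23 with y² ≡ rhs.
  x = 0: rhs = 8, matching y values: 10, 13 (2 points).
  x = 1: rhs = 14, matching y values: none (0 points).
  x = 2: rhs = 3, matching y values: 7, 16 (2 points).
  x = 3: rhs = 4, matching y values: 2, 21 (2 points).
  x = 4: rhs = 0, matching y values: 0 (1 points).
  x = 5: rhs = 20, matching y values: none (0 points).
  x = 6: rhs = 1, matching y values: 1, 22 (2 points).
  x = 7: rhs = 18, matching y values: 8, 15 (2 points).
  x = 8: rhs = 8, matching y values: 10, 13 (2 points).
  x = 9: rhs = 0, matching y values: 0 (1 points).
  x = 10: rhs = 0, matching y values: 0 (1 points).
  x = 11: rhs = 14, matching y values: none (0 points).
  x = 12: rhs = 2, matching y values: 5, 18 (2 points).
  x = 13: rhs = 16, matching y values: 4, 19 (2 points).
  x = 14: rhs = 16, matching y values: 4, 19 (2 points).
  x = 15: rhs = 8, matching y values: 10, 13 (2 points).
  x = 16: rhs = 21, matching y values: none (0 points).
  x = 17: rhs = 15, matching y values: none (0 points).
  x = 18: rhs = 19, matching y values: none (0 points).
  x = 19: rhs = 16, matching y values: 4, 19 (2 points).
  x = 20: rhs = 12, matching y values: 9, 14 (2 points).
  x = 21: rhs = 13, matching y values: 6, 17 (2 points).
  x = 22: rhs = 2, matching y values: 5, 18 (2 points).
Total affine count: 31.
Full point count |E(F_23)| = 31 + 1 = 32.
Hasse bound: |32 − (23+1)| = |8| = 8 ≤ 2√23 ≈ 9.5917 ✓.
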